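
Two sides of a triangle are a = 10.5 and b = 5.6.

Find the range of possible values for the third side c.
Triangle inequality: |a − b| < c < a + b
|a − b| = |10.5 − 5.6| = 4.9
a + b = 10.5 + 5.6 = 16.1

4.9 < c < 16.1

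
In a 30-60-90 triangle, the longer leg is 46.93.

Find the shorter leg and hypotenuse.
In a 30-60-90 triangle the sides are in ratio 1 : √3 : 2, so short leg = long leg/√3 and hypotenuse = 2·(short leg).
Short leg = 46.93/√3 ≈ 46.93/1.73205 ≈ 27.095
Hypotenuse = 2·27.095 ≈ 54.1901

Short leg = 27.1, Hypotenuse = 54.19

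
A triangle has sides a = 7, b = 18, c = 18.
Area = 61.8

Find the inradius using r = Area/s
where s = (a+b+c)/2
s = (7 + 18 + 18)/2 = 43/2 = 21.5
r = Area/s = 61.8/21.5 ≈ 2.87442

r = 2.874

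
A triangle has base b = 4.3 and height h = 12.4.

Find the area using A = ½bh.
A = ½·b·h = ½·4.3·12.4 = ½·53.32 = 26.66

Area = 26.66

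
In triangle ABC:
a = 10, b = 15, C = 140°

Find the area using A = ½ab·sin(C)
A = ½·a·b·sin(C) = ½·10·15·sin(140°)
sin(140°) ≈ 0.642788
A ≈ ½·150·0.642788 = 75·0.642788 ≈ 48.2091

Area = 48.21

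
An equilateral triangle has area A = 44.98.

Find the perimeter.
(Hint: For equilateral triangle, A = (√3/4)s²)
A = (√3/4)s²  ⇒  s² = 4A/√3 = 4·44.98/√3 = 179.92/1.73205 ≈ 103.877
s ≈ √103.877 ≈ 10.192
Perimeter = 3s ≈ 3·10.192 ≈ 30.576

Perimeter = 30.58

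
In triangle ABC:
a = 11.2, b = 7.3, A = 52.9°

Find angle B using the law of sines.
a/sin(A) = b/sin(B)  ⇒  sin(B) = b·sin(A)/a = 7.3·sin(52.9°)/11.2
sin(52.9°) ≈ 0.797584
sin(B) ≈ 7.3·0.797584/11.2 ≈ 5.82236/11.2 ≈ 0.519854
B = arcsin(0.519854) ≈ 31.3224°
(Since b ≤ a we need B ≤ A, so the obtuse alternative 180° − 31.3224° ≈ 148.678° is rejected.)

B = 31.32°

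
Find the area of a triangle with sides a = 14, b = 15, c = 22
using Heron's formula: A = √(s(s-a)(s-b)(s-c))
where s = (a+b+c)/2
s = (14 + 15 + 22)/2 = 51/2 = 25.5
s − a = 11.5, s − b = 10.5, s − c = 3.5
s(s−a)(s−b)(s−c) = 25.5·11.5·10.5·3.5 = 10776.9375
Area = √10776.9375 ≈ 103.812

s = 25.5, Area = 103.8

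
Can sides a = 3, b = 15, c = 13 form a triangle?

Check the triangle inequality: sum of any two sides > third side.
a + b vs c: 3 + 15 = 18 > 13  ✓
a + c vs b: 3 + 13 = 16 > 15  ✓
b + c vs a: 15 + 13 = 28 > 3  ✓

Yes, triangle inequality satisfied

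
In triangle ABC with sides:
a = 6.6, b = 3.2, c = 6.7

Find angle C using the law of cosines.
c² = a² + b² − 2ab·cos(C)  ⇒  cos(C) = (a² + b² − c²)/(2ab)
cos(C) = (6.6² + 3.2² − 6.7²)/(2·6.6·3.2) = (43.56 + 10.24 − 44.89)/42.24 = 8.91/42.24 ≈ 0.210937
C = arccos(0.210937) ≈ 77.8227°

C = 77.82°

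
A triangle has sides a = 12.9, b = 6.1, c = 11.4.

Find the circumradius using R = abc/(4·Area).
First find the area with Heron's formula.
s = (12.9 + 6.1 + 11.4)/2 = 15.2
Area = √(s(s−a)(s−b)(s−c)) = √(15.2·2.3·9.1·3.8) ≈ √1208.92 ≈ 34.7695
abc = 12.9·6.1·11.4 = 897.066
R = abc/(4·Area) ≈ 897.066/(4·34.7695) = 897.066/139.078 ≈ 6.4501

R = 6.45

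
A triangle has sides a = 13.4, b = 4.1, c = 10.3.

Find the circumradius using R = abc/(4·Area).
First find the area with Heron's formula.
s = (13.4 + 4.1 + 10.3)/2 = 13.9
Area = √(s(s−a)(s−b)(s−c)) = √(13.9·0.5·9.8·3.6) ≈ √245.196 ≈ 15.6587
abc = 13.4·4.1·10.3 = 565.882
R = abc/(4·Area) ≈ 565.882/(4·15.6587) = 565.882/62.6349 ≈ 9.03461

R = 9.035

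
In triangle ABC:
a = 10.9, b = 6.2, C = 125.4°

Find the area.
Two sides and the included angle (SAS): A = ½·a·b·sin(C) = ½·10.9·6.2·sin(125.4°)
sin(125.4°) ≈ 0.815128
A ≈ ½·67.58·0.815128 = 33.79·0.815128 ≈ 27.5432

Area = 27.54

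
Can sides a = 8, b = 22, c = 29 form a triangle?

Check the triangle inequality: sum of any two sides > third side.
a + b vs c: 8 + 22 = 30 > 29  ✓
a + c vs b: 8 + 29 = 37 > 22  ✓
b + c vs a: 22 + 29 = 51 > 8  ✓

Yes, triangle inequality satisfied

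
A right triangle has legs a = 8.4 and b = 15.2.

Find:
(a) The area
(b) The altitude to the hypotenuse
(a) The legs are perpendicular, so Area = ½·a·b = ½·8.4·15.2 = ½·127.68 = 63.84
(b) Hypotenuse c = √(a² + b²) = √(70.56 + 231.04) = √301.6 ≈ 17.3666
    Area = ½·c·h_c  ⇒  h_c = 2·Area/c = 127.68/17.3666 ≈ 7.35203

Area = 63.84, h_c = 7.352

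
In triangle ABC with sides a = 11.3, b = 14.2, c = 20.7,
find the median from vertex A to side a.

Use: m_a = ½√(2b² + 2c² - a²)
m_a = ½√(2·14.2² + 2·20.7² − 11.3²) = ½√(2·201.64 + 2·428.49 − 127.69) = ½√(403.28 + 856.98 − 127.69) = ½√1132.57
√1132.57 ≈ 33.6537, so m_a ≈ 16.8268

m_a = 16.83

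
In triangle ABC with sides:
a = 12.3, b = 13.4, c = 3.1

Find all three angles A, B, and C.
Law of cosines for each angle (a² = 151.29, b² = 179.56, c² = 9.61):
cos(A) = (b² + c² − a²)/(2bc) = (179.56 + 9.61 − 151.29)/(2·13.4·3.1) = 37.88/83.08 ≈ 0.455946  ⇒  A ≈ 62.8742°
cos(B) = (a² + c² − b²)/(2ac) = (151.29 + 9.61 − 179.56)/(2·12.3·3.1) = -18.66/76.26 ≈ -0.244689  ⇒  B ≈ 104.163°
cos(C) = (a² + b² − c²)/(2ab) = (151.29 + 179.56 − 9.61)/(2·12.3·13.4) = 321.24/329.64 ≈ 0.974518  ⇒  C ≈ 12.9624°
Check: A + B + C ≈ 180°

A = 62.87°, B = 104.2°, C = 12.96°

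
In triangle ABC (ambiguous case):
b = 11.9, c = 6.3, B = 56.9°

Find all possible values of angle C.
b/sin(B) = c/sin(C)  ⇒  sin(C) = c·sin(B)/b = 6.3·sin(56.9°)/11.9
sin(56.9°) ≈ 0.837719
sin(C) ≈ 6.3·0.837719/11.9 ≈ 5.27763/11.9 ≈ 0.443498
Candidate 1: C₁ = arcsin(0.443498) ≈ 26.3273°  →  A = 180° − 56.9° − 26.3273° ≈ 96.7727° > 0, valid
Candidate 2: C₂ = 180° − C₁ ≈ 153.673°  →  A = 180° − 56.9° − 153.673° ≈ -30.5727° ≤ 0, not a valid triangle

C = 26.33° (one solution)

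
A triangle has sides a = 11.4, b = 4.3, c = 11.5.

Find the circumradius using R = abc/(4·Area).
First find the area with Heron's formula.
s = (11.4 + 4.3 + 11.5)/2 = 13.6
Area = √(s(s−a)(s−b)(s−c)) = √(13.6·2.2·9.3·2.1) ≈ √584.338 ≈ 24.1731
abc = 11.4·4.3·11.5 = 563.73
R = abc/(4·Area) ≈ 563.73/(4·24.1731) = 563.73/96.6923 ≈ 5.83014

R = 5.83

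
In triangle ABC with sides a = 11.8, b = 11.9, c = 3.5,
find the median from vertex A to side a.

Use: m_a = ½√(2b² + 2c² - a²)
m_a = ½√(2·11.9² + 2·3.5² − 11.8²) = ½√(2·141.61 + 2·12.25 − 139.24) = ½√(283.22 + 24.5 − 139.24) = ½√168.48
√168.48 ≈ 12.98, so m_a ≈ 6.48999

m_a = 6.49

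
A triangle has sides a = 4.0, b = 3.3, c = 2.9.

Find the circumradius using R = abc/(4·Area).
First find the area with Heron's formula.
s = (4.0 + 3.3 + 2.9)/2 = 5.1
Area = √(s(s−a)(s−b)(s−c)) = √(5.1·1.1·1.8·2.2) ≈ √22.2156 ≈ 4.71334
abc = 4.0·3.3·2.9 = 38.28
R = abc/(4·Area) ≈ 38.28/(4·4.71334) = 38.28/18.8534 ≈ 2.03041

R = 2.03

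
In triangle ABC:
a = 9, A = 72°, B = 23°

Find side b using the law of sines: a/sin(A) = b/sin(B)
a/sin(A) = b/sin(B)  ⇒  b = a·sin(B)/sin(A) = 9·sin(23°)/sin(72°)
sin(23°) ≈ 0.390731, sin(72°) ≈ 0.951057
b ≈ 9·0.390731/0.951057 ≈ 3.51658/0.951057 ≈ 3.69755

b = 3.698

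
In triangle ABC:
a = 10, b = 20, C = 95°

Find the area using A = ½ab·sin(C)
A = ½·a·b·sin(C) = ½·10·20·sin(95°)
sin(95°) ≈ 0.996195
A ≈ ½·200·0.996195 = 100·0.996195 ≈ 99.6195

Area = 99.62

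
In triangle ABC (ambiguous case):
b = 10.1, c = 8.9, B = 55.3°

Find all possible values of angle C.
b/sin(B) = c/sin(C)  ⇒  sin(C) = c·sin(B)/b = 8.9·sin(55.3°)/10.1
sin(55.3°) ≈ 0.822144
sin(C) ≈ 8.9·0.822144/10.1 ≈ 7.31708/10.1 ≈ 0.724464
Candidate 1: C₁ = arcsin(0.724464) ≈ 46.4242°  →  A = 180° − 55.3° − 46.4242° ≈ 78.2758° > 0, valid
Candidate 2: C₂ = 180° − C₁ ≈ 133.576°  →  A = 180° − 55.3° − 133.576° ≈ -8.8758° ≤ 0, not a valid triangle

C = 46.42° (one solution)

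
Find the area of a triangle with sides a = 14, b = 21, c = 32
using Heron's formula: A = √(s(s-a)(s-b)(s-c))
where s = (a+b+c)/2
s = (14 + 21 + 32)/2 = 67/2 = 33.5
s − a = 19.5, s − b = 12.5, s − c = 1.5
s(s−a)(s−b)(s−c) = 33.5·19.5·12.5·1.5 = 12248.4375
Area = √12248.4375 ≈ 110.673

s = 33.5, Area = 110.7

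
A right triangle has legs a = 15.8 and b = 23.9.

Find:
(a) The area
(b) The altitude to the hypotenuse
(a) The legs are perpendicular, so Area = ½·a·b = ½·15.8·23.9 = ½·377.62 = 188.81
(b) Hypotenuse c = √(a² + b²) = √(249.64 + 571.21) = √820.85 ≈ 28.6505
    Area = ½·c·h_c  ⇒  h_c = 2·Area/c = 377.62/28.6505 ≈ 13.1802

Area = 188.81, h_c = 13.18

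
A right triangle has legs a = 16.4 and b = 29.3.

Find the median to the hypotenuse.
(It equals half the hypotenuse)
Hypotenuse c = √(a² + b²) = √(268.96 + 858.49) = √1127.45 ≈ 33.5775
Median to hypotenuse = c/2 ≈ 33.5775/2 ≈ 16.7888

Median = 16.79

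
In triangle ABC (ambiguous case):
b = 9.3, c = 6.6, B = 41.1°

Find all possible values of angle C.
b/sin(B) = c/sin(C)  ⇒  sin(C) = c·sin(B)/b = 6.6·sin(41.1°)/9.3
sin(41.1°) ≈ 0.657375
sin(C) ≈ 6.6·0.657375/9.3 ≈ 4.33868/9.3 ≈ 0.466524
Candidate 1: C₁ = arcsin(0.466524) ≈ 27.8089°  →  A = 180° − 41.1° − 27.8089° ≈ 111.091° > 0, valid
Candidate 2: C₂ = 180° − C₁ ≈ 152.191°  →  A = 180° − 41.1° − 152.191° ≈ -13.2911° ≤ 0, not a valid triangle

C = 27.81° (one solution)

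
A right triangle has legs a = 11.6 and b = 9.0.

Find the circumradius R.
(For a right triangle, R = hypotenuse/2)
Hypotenuse c = √(a² + b²) = √(134.56 + 81) = √215.56 ≈ 14.682
R = c/2 ≈ 14.682/2 ≈ 7.34098

R = 7.341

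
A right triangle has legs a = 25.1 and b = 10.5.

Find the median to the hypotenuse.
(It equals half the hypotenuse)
Hypotenuse c = √(a² + b²) = √(630.01 + 110.25) = √740.26 ≈ 27.2077
Median to hypotenuse = c/2 ≈ 27.2077/2 ≈ 13.6039

Median = 13.6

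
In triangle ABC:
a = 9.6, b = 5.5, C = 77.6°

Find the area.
Two sides and the included angle (SAS): A = ½·a·b·sin(C) = ½·9.6·5.5·sin(77.6°)
sin(77.6°) ≈ 0.976672
A ≈ ½·52.8·0.976672 = 26.4·0.976672 ≈ 25.7841

Area = 25.78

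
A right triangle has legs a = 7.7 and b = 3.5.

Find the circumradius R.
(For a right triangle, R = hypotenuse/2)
Hypotenuse c = √(a² + b²) = √(59.29 + 12.25) = √71.54 ≈ 8.45813
R = c/2 ≈ 8.45813/2 ≈ 4.22907

R = 4.229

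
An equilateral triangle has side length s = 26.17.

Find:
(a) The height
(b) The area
(a) The height splits the triangle into two 30-60-90 halves: h = s·√3/2 = 26.17·1.73205/2 ≈ 45.3278/2 ≈ 22.6639
(b) Area = (√3/4)·s² = (√3/4)·26.17² = (√3/4)·684.8689 ≈ 0.433013·684.8689 ≈ 296.557

Height = 22.66, Area = 296.6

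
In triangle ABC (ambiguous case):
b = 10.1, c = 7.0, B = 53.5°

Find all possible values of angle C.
b/sin(B) = c/sin(C)  ⇒  sin(C) = c·sin(B)/b = 7.0·sin(53.5°)/10.1
sin(53.5°) ≈ 0.803857
sin(C) ≈ 7.0·0.803857/10.1 ≈ 5.627/10.1 ≈ 0.557129
Candidate 1: C₁ = arcsin(0.557129) ≈ 33.8574°  →  A = 180° − 53.5° − 33.8574° ≈ 92.6426° > 0, valid
Candidate 2: C₂ = 180° − C₁ ≈ 146.143°  →  A = 180° − 53.5° − 146.143° ≈ -19.6426° ≤ 0, not a valid triangle

C = 33.86° (one solution)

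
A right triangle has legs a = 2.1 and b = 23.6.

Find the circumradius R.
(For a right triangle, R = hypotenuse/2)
Hypotenuse c = √(a² + b²) = √(4.41 + 556.96) = √561.37 ≈ 23.6932
R = c/2 ≈ 23.6932/2 ≈ 11.8466

R = 11.85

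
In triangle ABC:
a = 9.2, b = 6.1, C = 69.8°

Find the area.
Two sides and the included angle (SAS): A = ½·a·b·sin(C) = ½·9.2·6.1·sin(69.8°)
sin(69.8°) ≈ 0.938493
A ≈ ½·56.12·0.938493 = 28.06·0.938493 ≈ 26.3341

Area = 26.33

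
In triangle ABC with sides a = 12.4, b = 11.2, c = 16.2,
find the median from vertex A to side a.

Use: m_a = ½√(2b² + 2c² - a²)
m_a = ½√(2·11.2² + 2·16.2² − 12.4²) = ½√(2·125.44 + 2·262.44 − 153.76) = ½√(250.88 + 524.88 − 153.76) = ½√622
√622 ≈ 24.9399, so m_a ≈ 12.47

m_a = 12.47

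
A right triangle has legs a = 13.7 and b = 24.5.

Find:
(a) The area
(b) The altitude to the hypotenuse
(a) The legs are perpendicular, so Area = ½·a·b = ½·13.7·24.5 = ½·335.65 = 167.825
(b) Hypotenuse c = √(a² + b²) = √(187.69 + 600.25) = √787.94 ≈ 28.0703
    Area = ½·c·h_c  ⇒  h_c = 2·Area/c = 335.65/28.0703 ≈ 11.9575

Area = 167.825, h_c = 11.96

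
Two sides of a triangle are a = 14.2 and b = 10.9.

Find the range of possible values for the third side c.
Triangle inequality: |a − b| < c < a + b
|a − b| = |14.2 − 10.9| = 3.3
a + b = 14.2 + 10.9 = 25.1

3.3 < c < 25.1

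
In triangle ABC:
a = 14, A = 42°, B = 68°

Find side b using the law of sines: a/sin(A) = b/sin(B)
a/sin(A) = b/sin(B)  ⇒  b = a·sin(B)/sin(A) = 14·sin(68°)/sin(42°)
sin(68°) ≈ 0.927184, sin(42°) ≈ 0.669131
b ≈ 14·0.927184/0.669131 ≈ 12.9806/0.669131 ≈ 19.3992

b = 19.4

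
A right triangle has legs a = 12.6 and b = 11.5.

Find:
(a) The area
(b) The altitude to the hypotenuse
(a) The legs are perpendicular, so Area = ½·a·b = ½·12.6·11.5 = ½·144.9 = 72.45
(b) Hypotenuse c = √(a² + b²) = √(158.76 + 132.25) = √291.01 ≈ 17.059
    Area = ½·c·h_c  ⇒  h_c = 2·Area/c = 144.9/17.059 ≈ 8.49404

Area = 72.45, h_c = 8.494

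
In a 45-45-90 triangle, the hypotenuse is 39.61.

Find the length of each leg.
In a 45-45-90 triangle hypotenuse = leg·√2, so leg = hypotenuse/√2.
Leg = 39.61/√2 ≈ 39.61/1.41421 ≈ 28.0085

Each leg = 28.01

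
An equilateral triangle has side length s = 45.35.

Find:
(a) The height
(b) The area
(a) The height splits the triangle into two 30-60-90 halves: h = s·√3/2 = 45.35·1.73205/2 ≈ 78.5485/2 ≈ 39.2743
(b) Area = (√3/4)·s² = (√3/4)·45.35² = (√3/4)·2056.6225 ≈ 0.433013·2056.6225 ≈ 890.544

Height = 39.27, Area = 890.5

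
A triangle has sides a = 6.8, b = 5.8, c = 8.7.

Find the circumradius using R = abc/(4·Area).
First find the area with Heron's formula.
s = (6.8 + 5.8 + 8.7)/2 = 10.65
Area = √(s(s−a)(s−b)(s−c)) = √(10.65·3.85·4.85·1.95) ≈ √387.781 ≈ 19.6922
abc = 6.8·5.8·8.7 = 343.128
R = abc/(4·Area) ≈ 343.128/(4·19.6922) = 343.128/78.7686 ≈ 4.35615

R = 4.356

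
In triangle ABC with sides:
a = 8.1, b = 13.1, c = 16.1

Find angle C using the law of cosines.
c² = a² + b² − 2ab·cos(C)  ⇒  cos(C) = (a² + b² − c²)/(2ab)
cos(C) = (8.1² + 13.1² − 16.1²)/(2·8.1·13.1) = (65.61 + 171.61 − 259.21)/212.22 = -21.99/212.22 ≈ -0.103619
C = arccos(-0.103619) ≈ 95.9476°

C = 95.95°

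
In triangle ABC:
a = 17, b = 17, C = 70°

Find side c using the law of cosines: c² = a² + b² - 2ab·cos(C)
c² = 17² + 17² − 2·17·17·cos(70°)
cos(70°) ≈ 0.34202
c² ≈ 289 + 289 − 578·(0.34202) ≈ 578 − 197.688 ≈ 380.312
c ≈ √380.312 ≈ 19.5016

c = 19.5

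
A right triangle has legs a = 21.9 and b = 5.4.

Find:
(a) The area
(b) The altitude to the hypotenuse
(a) The legs are perpendicular, so Area = ½·a·b = ½·21.9·5.4 = ½·118.26 = 59.13
(b) Hypotenuse c = √(a² + b²) = √(479.61 + 29.16) = √508.77 ≈ 22.5559
    Area = ½·c·h_c  ⇒  h_c = 2·Area/c = 118.26/22.5559 ≈ 5.24297

Area = 59.13, h_c = 5.243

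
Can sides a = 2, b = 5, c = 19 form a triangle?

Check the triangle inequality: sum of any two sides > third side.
a + b vs c: 2 + 5 = 7 ≤ 19  ✗
a + c vs b: 2 + 19 = 21 > 5  ✓
b + c vs a: 5 + 19 = 24 > 2  ✓

No: 2 + 5 = 7 is not > 19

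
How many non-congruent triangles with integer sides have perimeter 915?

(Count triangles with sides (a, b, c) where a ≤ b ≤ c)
Let a ≤ b ≤ c with a + b + c = 915. The only binding inequality is a + b > c, i.e. 915 − c > c, so c < 915/2; and c ≥ 915/3 since c is the largest side.
So 305 ≤ c ≤ 457. For each c, b runs from ⌈(915 − c)/2⌉ up to c (then a = 915 − b − c satisfies 1 ≤ a ≤ b automatically), giving c − ⌈(915 − c)/2⌉ + 1 choices.
Summing over c: 1 + 2 + 4 + 5 + … + 227 + 229  (153 terms, c = 305, …, 457) = 17557
Check (closed form: nearest integer to p²/48 for even p, (p+3)²/48 for odd p): (915+3)²/48 = 918²/48 = 842724/48 ≈ 17556.75 → 17557

17557 triangles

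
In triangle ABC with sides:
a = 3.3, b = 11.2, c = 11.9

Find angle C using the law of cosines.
c² = a² + b² − 2ab·cos(C)  ⇒  cos(C) = (a² + b² − c²)/(2ab)
cos(C) = (3.3² + 11.2² − 11.9²)/(2·3.3·11.2) = (10.89 + 125.44 − 141.61)/73.92 = -5.28/73.92 ≈ -0.0714286
C = arccos(-0.0714286) ≈ 94.096°

C = 94.1°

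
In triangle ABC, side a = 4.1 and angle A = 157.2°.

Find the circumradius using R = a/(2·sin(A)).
R = a/(2·sin(A)) = 4.1/(2·sin(157.2°))
sin(157.2°) ≈ 0.387516
R ≈ 4.1/(2·0.387516) = 4.1/0.775031 ≈ 5.29011

R = 5.29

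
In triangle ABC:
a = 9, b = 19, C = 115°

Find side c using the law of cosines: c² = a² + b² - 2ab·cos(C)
c² = 9² + 19² − 2·9·19·cos(115°)
cos(115°) ≈ -0.422618
c² ≈ 81 + 361 − 342·(-0.422618) ≈ 442 + 144.535 ≈ 586.535
c ≈ √586.535 ≈ 24.2185

c = 24.22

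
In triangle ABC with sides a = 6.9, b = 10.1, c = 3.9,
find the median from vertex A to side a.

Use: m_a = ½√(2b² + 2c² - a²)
m_a = ½√(2·10.1² + 2·3.9² − 6.9²) = ½√(2·102.01 + 2·15.21 − 47.61) = ½√(204.02 + 30.42 − 47.61) = ½√186.83
√186.83 ≈ 13.6686, so m_a ≈ 6.83429

m_a = 6.834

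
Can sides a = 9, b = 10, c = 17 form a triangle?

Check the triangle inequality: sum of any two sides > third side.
a + b vs c: 9 + 10 = 19 > 17  ✓
a + c vs b: 9 + 17 = 26 > 10  ✓
b + c vs a: 10 + 17 = 27 > 9  ✓

Yes, triangle inequality satisfied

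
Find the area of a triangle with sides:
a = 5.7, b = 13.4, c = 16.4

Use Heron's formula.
s = (5.7 + 13.4 + 16.4)/2 = 35.5/2 = 17.75
s − a = 12.05, s − b = 4.35, s − c = 1.35
s(s−a)(s−b)(s−c) = 17.75·12.05·4.35·1.35 ≈ 1256.05
Area = √1256.05 ≈ 35.4409

Area = 35.44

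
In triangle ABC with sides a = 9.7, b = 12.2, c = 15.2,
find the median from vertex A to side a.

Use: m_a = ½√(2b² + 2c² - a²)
m_a = ½√(2·12.2² + 2·15.2² − 9.7²) = ½√(2·148.84 + 2·231.04 − 94.09) = ½√(297.68 + 462.08 − 94.09) = ½√665.67
√665.67 ≈ 25.8006, so m_a ≈ 12.9003

m_a = 12.9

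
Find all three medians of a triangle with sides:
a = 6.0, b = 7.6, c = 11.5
Median formula: m_a = ½√(2b² + 2c² − a²) (and cyclically). a² = 36, b² = 57.76, c² = 132.25.
m_a = ½√(2·57.76 + 2·132.25 − 36) = ½√344.02 ≈ ½·18.5478 ≈ 9.27389
m_b = ½√(2·36 + 2·132.25 − 57.76) = ½√278.74 ≈ ½·16.6955 ≈ 8.34775
m_c = ½√(2·36 + 2·57.76 − 132.25) = ½√55.27 ≈ ½·7.43438 ≈ 3.71719

m_a = 9.274, m_b = 8.348, m_c = 3.717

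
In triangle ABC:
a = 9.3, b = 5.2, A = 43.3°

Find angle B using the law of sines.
a/sin(A) = b/sin(B)  ⇒  sin(B) = b·sin(A)/a = 5.2·sin(43.3°)/9.3
sin(43.3°) ≈ 0.685818
sin(B) ≈ 5.2·0.685818/9.3 ≈ 3.56626/9.3 ≈ 0.383468
B = arcsin(0.383468) ≈ 22.5487°
(Since b ≤ a we need B ≤ A, so the obtuse alternative 180° − 22.5487° ≈ 157.451° is rejected.)

B = 22.55°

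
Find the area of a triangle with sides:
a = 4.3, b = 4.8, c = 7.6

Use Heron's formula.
s = (4.3 + 4.8 + 7.6)/2 = 16.7/2 = 8.35
s − a = 4.05, s − b = 3.55, s − c = 0.75
s(s−a)(s−b)(s−c) = 8.35·4.05·3.55·0.75 ≈ 90.0391
Area = √90.0391 ≈ 9.48889

Area = 9.489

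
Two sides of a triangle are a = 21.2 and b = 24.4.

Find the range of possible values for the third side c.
Triangle inequality: |a − b| < c < a + b
|a − b| = |21.2 − 24.4| = 3.2
a + b = 21.2 + 24.4 = 45.6

3.2 < c < 45.6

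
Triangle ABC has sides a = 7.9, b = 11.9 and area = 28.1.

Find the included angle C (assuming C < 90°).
Area = ½·a·b·sin(C)  ⇒  sin(C) = 2·Area/(a·b) = 2·28.1/(7.9·11.9) = 56.2/94.01 ≈ 0.597809
C = arcsin(0.597809) ≈ 36.7131° (taking the acute solution since C < 90°)

C = 36.71°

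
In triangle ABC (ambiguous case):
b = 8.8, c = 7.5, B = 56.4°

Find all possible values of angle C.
b/sin(B) = c/sin(C)  ⇒  sin(C) = c·sin(B)/b = 7.5·sin(56.4°)/8.8
sin(56.4°) ≈ 0.832921
sin(C) ≈ 7.5·0.832921/8.8 ≈ 6.24691/8.8 ≈ 0.709876
Candidate 1: C₁ = arcsin(0.709876) ≈ 45.2248°  →  A = 180° − 56.4° − 45.2248° ≈ 78.3752° > 0, valid
Candidate 2: C₂ = 180° − C₁ ≈ 134.775°  →  A = 180° − 56.4° − 134.775° ≈ -11.1752° ≤ 0, not a valid triangle

C = 45.22° (one solution)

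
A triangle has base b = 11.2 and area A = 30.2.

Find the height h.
A = ½·b·h  ⇒  h = 2A/b = 2·30.2/11.2 = 60.4/11.2 ≈ 5.39286

h = 5.393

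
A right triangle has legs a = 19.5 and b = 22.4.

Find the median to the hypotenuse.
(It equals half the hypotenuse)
Hypotenuse c = √(a² + b²) = √(380.25 + 501.76) = √882.01 ≈ 29.6987
Median to hypotenuse = c/2 ≈ 29.6987/2 ≈ 14.8493

Median = 14.85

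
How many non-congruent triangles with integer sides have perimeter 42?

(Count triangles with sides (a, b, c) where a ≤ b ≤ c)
Let a ≤ b ≤ c with a + b + c = 42. The only binding inequality is a + b > c, i.e. 42 − c > c, so c < 42/2; and c ≥ 42/3 since c is the largest side.
So 14 ≤ c ≤ 20. For each c, b runs from ⌈(42 − c)/2⌉ up to c (then a = 42 − b − c satisfies 1 ≤ a ≤ b automatically), giving c − ⌈(42 − c)/2⌉ + 1 choices.
Summing over c: 1 + 2 + 4 + 5 + 7 + 8 + 10 = 37
Check (closed form: nearest integer to p²/48 for even p, (p+3)²/48 for odd p): 42²/48 = 1764/48 ≈ 36.75 → 37

37 triangles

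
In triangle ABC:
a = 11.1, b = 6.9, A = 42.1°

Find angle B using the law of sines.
a/sin(A) = b/sin(B)  ⇒  sin(B) = b·sin(A)/a = 6.9·sin(42.1°)/11.1
sin(42.1°) ≈ 0.670427
sin(B) ≈ 6.9·0.670427/11.1 ≈ 4.62594/11.1 ≈ 0.416752
B = arcsin(0.416752) ≈ 24.6297°
(Since b ≤ a we need B ≤ A, so the obtuse alternative 180° − 24.6297° ≈ 155.37° is rejected.)

B = 24.63°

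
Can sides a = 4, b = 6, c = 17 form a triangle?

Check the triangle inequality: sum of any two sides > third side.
a + b vs c: 4 + 6 = 10 ≤ 17  ✗
a + c vs b: 4 + 17 = 21 > 6  ✓
b + c vs a: 6 + 17 = 23 > 4  ✓

No: 4 + 6 = 10 is not > 17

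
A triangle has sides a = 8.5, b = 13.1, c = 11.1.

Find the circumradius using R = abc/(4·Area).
First find the area with Heron's formula.
s = (8.5 + 13.1 + 11.1)/2 = 16.35
Area = √(s(s−a)(s−b)(s−c)) = √(16.35·7.85·3.25·5.25) ≈ √2189.93 ≈ 46.7967
abc = 8.5·13.1·11.1 = 1235.985
R = abc/(4·Area) ≈ 1235.985/(4·46.7967) = 1235.985/187.187 ≈ 6.60295

R = 6.603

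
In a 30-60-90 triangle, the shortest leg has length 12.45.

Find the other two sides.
In a 30-60-90 triangle the sides are in ratio 1 : √3 : 2 (short leg : long leg : hypotenuse).
Long leg = 12.45·√3 ≈ 12.45·1.73205 ≈ 21.564
Hypotenuse = 2·12.45 = 24.9

Long leg = 12.45√3 = 21.56, Hypotenuse = 24.9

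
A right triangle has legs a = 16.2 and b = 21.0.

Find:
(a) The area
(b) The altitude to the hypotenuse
(a) The legs are perpendicular, so Area = ½·a·b = ½·16.2·21.0 = ½·340.2 = 170.1
(b) Hypotenuse c = √(a² + b²) = √(262.44 + 441) = √703.44 ≈ 26.5224
    Area = ½·c·h_c  ⇒  h_c = 2·Area/c = 340.2/26.5224 ≈ 12.8269

Area = 170.1, h_c = 12.83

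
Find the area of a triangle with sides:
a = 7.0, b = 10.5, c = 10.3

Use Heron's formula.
s = (7.0 + 10.5 + 10.3)/2 = 27.8/2 = 13.9
s − a = 6.9, s − b = 3.4, s − c = 3.6
s(s−a)(s−b)(s−c) = 13.9·6.9·3.4·3.6 ≈ 1173.94
Area = √1173.94 ≈ 34.2628

Area = 34.26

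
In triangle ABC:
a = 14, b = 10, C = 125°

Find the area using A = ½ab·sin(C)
A = ½·a·b·sin(C) = ½·14·10·sin(125°)
sin(125°) ≈ 0.819152
A ≈ ½·140·0.819152 = 70·0.819152 ≈ 57.3406

Area = 57.34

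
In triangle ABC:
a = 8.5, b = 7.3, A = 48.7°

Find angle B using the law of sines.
a/sin(A) = b/sin(B)  ⇒  sin(B) = b·sin(A)/a = 7.3·sin(48.7°)/8.5
sin(48.7°) ≈ 0.751264
sin(B) ≈ 7.3·0.751264/8.5 ≈ 5.48423/8.5 ≈ 0.645203
B = arcsin(0.645203) ≈ 40.1809°
(Since b ≤ a we need B ≤ A, so the obtuse alternative 180° − 40.1809° ≈ 139.819° is rejected.)

B = 40.18°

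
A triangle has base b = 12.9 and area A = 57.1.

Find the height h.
A = ½·b·h  ⇒  h = 2A/b = 2·57.1/12.9 = 114.2/12.9 ≈ 8.85271

h = 8.853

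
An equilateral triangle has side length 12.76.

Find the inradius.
r = Area/s with s the semi-perimeter.
Area = (√3/4)·12.76² = (√3/4)·162.8176 ≈ 0.433013·162.8176 ≈ 70.5021
s = 3·12.76/2 = 19.14
r ≈ 70.5021/19.14 ≈ 3.68349
(Equivalently r = side/(2√3) = 12.76/3.4641 ≈ 3.68349.)

r = 3.683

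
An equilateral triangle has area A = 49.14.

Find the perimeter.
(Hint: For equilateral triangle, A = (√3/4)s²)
A = (√3/4)s²  ⇒  s² = 4A/√3 = 4·49.14/√3 = 196.56/1.73205 ≈ 113.484
s ≈ √113.484 ≈ 10.6529
Perimeter = 3s ≈ 3·10.6529 ≈ 31.9587

Perimeter = 31.96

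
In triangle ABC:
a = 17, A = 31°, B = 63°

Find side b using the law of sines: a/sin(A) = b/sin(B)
a/sin(A) = b/sin(B)  ⇒  b = a·sin(B)/sin(A) = 17·sin(63°)/sin(31°)
sin(63°) ≈ 0.891007, sin(31°) ≈ 0.515038
b ≈ 17·0.891007/0.515038 ≈ 15.1471/0.515038 ≈ 29.4097

b = 29.41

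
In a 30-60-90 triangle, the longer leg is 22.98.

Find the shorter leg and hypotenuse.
In a 30-60-90 triangle the sides are in ratio 1 : √3 : 2, so short leg = long leg/√3 and hypotenuse = 2·(short leg).
Short leg = 22.98/√3 ≈ 22.98/1.73205 ≈ 13.2675
Hypotenuse = 2·13.2675 ≈ 26.535

Short leg = 13.27, Hypotenuse = 26.54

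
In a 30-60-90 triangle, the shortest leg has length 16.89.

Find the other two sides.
In a 30-60-90 triangle the sides are in ratio 1 : √3 : 2 (short leg : long leg : hypotenuse).
Long leg = 16.89·√3 ≈ 16.89·1.73205 ≈ 29.2543
Hypotenuse = 2·16.89 = 33.78

Long leg = 16.89√3 = 29.25, Hypotenuse = 33.78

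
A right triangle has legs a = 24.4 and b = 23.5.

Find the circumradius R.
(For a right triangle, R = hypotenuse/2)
Hypotenuse c = √(a² + b²) = √(595.36 + 552.25) = √1147.61 ≈ 33.8764
R = c/2 ≈ 33.8764/2 ≈ 16.9382

R = 16.94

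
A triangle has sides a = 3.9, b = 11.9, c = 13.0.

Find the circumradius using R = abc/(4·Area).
First find the area with Heron's formula.
s = (3.9 + 11.9 + 13.0)/2 = 14.4
Area = √(s(s−a)(s−b)(s−c)) = √(14.4·10.5·2.5·1.4) ≈ √529.2 ≈ 23.0043
abc = 3.9·11.9·13.0 = 603.33
R = abc/(4·Area) ≈ 603.33/(4·23.0043) = 603.33/92.0174 ≈ 6.5567

R = 6.557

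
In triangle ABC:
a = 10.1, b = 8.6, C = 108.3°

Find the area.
Two sides and the included angle (SAS): A = ½·a·b·sin(C) = ½·10.1·8.6·sin(108.3°)
sin(108.3°) ≈ 0.949425
A ≈ ½·86.86·0.949425 = 43.43·0.949425 ≈ 41.2335

Area = 41.23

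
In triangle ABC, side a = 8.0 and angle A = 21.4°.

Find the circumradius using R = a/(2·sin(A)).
R = a/(2·sin(A)) = 8.0/(2·sin(21.4°))
sin(21.4°) ≈ 0.364877
R ≈ 8.0/(2·0.364877) = 8.0/0.729754 ≈ 10.9626

R = 10.96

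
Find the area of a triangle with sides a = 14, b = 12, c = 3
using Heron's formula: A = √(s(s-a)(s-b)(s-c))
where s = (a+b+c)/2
s = (14 + 12 + 3)/2 = 29/2 = 14.5
s − a = 0.5, s − b = 2.5, s − c = 11.5
s(s−a)(s−b)(s−c) = 14.5·0.5·2.5·11.5 = 208.4375
Area = √208.4375 ≈ 14.4374

s = 14.5, Area = 14.44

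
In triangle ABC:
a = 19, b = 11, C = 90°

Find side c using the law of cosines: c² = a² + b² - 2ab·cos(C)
c² = 19² + 11² − 2·19·11·cos(90°)
cos(90°) ≈ 0
c² ≈ 361 + 121 − 418·(0) ≈ 482 − 0 ≈ 482
c ≈ √482 ≈ 21.9545

c = 21.95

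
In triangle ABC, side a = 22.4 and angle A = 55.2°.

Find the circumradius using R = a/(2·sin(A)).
R = a/(2·sin(A)) = 22.4/(2·sin(55.2°))
sin(55.2°) ≈ 0.821149
R ≈ 22.4/(2·0.821149) = 22.4/1.6423 ≈ 13.6394

R = 13.64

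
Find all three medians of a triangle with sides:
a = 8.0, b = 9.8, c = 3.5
Median formula: m_a = ½√(2b² + 2c² − a²) (and cyclically). a² = 64, b² = 96.04, c² = 12.25.
m_a = ½√(2·96.04 + 2·12.25 − 64) = ½√152.58 ≈ ½·12.3523 ≈ 6.17616
m_b = ½√(2·64 + 2·12.25 − 96.04) = ½√56.46 ≈ ½·7.51399 ≈ 3.75699
m_c = ½√(2·64 + 2·96.04 − 12.25) = ½√307.83 ≈ ½·17.5451 ≈ 8.77254

m_a = 6.176, m_b = 3.757, m_c = 8.773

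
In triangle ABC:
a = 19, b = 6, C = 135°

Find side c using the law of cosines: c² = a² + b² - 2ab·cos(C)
c² = 19² + 6² − 2·19·6·cos(135°)
cos(135°) ≈ -0.707107
c² ≈ 361 + 36 − 228·(-0.707107) ≈ 397 + 161.22 ≈ 558.22
c ≈ √558.22 ≈ 23.6267

c = 23.63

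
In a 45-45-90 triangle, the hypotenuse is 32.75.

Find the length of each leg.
In a 45-45-90 triangle hypotenuse = leg·√2, so leg = hypotenuse/√2.
Leg = 32.75/√2 ≈ 32.75/1.41421 ≈ 23.1577

Each leg = 23.16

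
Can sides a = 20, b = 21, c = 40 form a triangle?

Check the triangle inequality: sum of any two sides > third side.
a + b vs c: 20 + 21 = 41 > 40  ✓
a + c vs b: 20 + 40 = 60 > 21  ✓
b + c vs a: 21 + 40 = 61 > 20  ✓

Yes, triangle inequality satisfied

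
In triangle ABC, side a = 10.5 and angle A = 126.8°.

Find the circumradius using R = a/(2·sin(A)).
R = a/(2·sin(A)) = 10.5/(2·sin(126.8°))
sin(126.8°) ≈ 0.800731
R ≈ 10.5/(2·0.800731) = 10.5/1.60146 ≈ 6.55651

R = 6.557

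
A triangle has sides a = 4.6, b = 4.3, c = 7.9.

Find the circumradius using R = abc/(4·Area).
First find the area with Heron's formula.
s = (4.6 + 4.3 + 7.9)/2 = 8.4
Area = √(s(s−a)(s−b)(s−c)) = √(8.4·3.8·4.1·0.5) ≈ √65.436 ≈ 8.08925
abc = 4.6·4.3·7.9 = 156.262
R = abc/(4·Area) ≈ 156.262/(4·8.08925) = 156.262/32.357 ≈ 4.82931

R = 4.829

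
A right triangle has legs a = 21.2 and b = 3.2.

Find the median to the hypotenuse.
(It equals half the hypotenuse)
Hypotenuse c = √(a² + b²) = √(449.44 + 10.24) = √459.68 ≈ 21.4401
Median to hypotenuse = c/2 ≈ 21.4401/2 ≈ 10.7201

Median = 10.72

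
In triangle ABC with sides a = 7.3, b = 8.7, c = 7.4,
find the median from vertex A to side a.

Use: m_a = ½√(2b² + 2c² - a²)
m_a = ½√(2·8.7² + 2·7.4² − 7.3²) = ½√(2·75.69 + 2·54.76 − 53.29) = ½√(151.38 + 109.52 − 53.29) = ½√207.61
√207.61 ≈ 14.4087, so m_a ≈ 7.20434

m_a = 7.204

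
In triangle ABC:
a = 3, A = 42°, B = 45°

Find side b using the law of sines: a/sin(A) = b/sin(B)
a/sin(A) = b/sin(B)  ⇒  b = a·sin(B)/sin(A) = 3·sin(45°)/sin(42°)
sin(45°) ≈ 0.707107, sin(42°) ≈ 0.669131
b ≈ 3·0.707107/0.669131 ≈ 2.12132/0.669131 ≈ 3.17026

b = 3.17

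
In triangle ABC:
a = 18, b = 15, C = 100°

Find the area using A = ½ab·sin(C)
A = ½·a·b·sin(C) = ½·18·15·sin(100°)
sin(100°) ≈ 0.984808
A ≈ ½·270·0.984808 = 135·0.984808 ≈ 132.949

Area = 132.9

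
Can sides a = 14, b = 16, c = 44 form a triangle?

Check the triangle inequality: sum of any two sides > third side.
a + b vs c: 14 + 16 = 30 ≤ 44  ✗
a + c vs b: 14 + 44 = 58 > 16  ✓
b + c vs a: 16 + 44 = 60 > 14  ✓

No: 14 + 16 = 30 is not > 44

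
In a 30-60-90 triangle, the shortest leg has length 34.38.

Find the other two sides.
In a 30-60-90 triangle the sides are in ratio 1 : √3 : 2 (short leg : long leg : hypotenuse).
Long leg = 34.38·√3 ≈ 34.38·1.73205 ≈ 59.5479
Hypotenuse = 2·34.38 = 68.76

Long leg = 34.38√3 = 59.55, Hypotenuse = 68.76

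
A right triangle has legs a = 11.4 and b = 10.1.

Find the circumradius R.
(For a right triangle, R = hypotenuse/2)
Hypotenuse c = √(a² + b²) = √(129.96 + 102.01) = √231.97 ≈ 15.2306
R = c/2 ≈ 15.2306/2 ≈ 7.61528

R = 7.615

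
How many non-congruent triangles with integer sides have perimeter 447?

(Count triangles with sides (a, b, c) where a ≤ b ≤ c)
Let a ≤ b ≤ c with a + b + c = 447. The only binding inequality is a + b > c, i.e. 447 − c > c, so c < 447/2; and c ≥ 447/3 since c is the largest side.
So 149 ≤ c ≤ 223. For each c, b runs from ⌈(447 − c)/2⌉ up to c (then a = 447 − b − c satisfies 1 ≤ a ≤ b automatically), giving c − ⌈(447 − c)/2⌉ + 1 choices.
Summing over c: 1 + 2 + 4 + 5 + … + 110 + 112  (75 terms, c = 149, …, 223) = 4219
Check (closed form: nearest integer to p²/48 for even p, (p+3)²/48 for odd p): (447+3)²/48 = 450²/48 = 202500/48 ≈ 4218.75 → 4219

4219 triangles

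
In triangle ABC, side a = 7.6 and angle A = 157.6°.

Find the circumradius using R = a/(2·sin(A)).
R = a/(2·sin(A)) = 7.6/(2·sin(157.6°))
sin(157.6°) ≈ 0.38107
R ≈ 7.6/(2·0.38107) = 7.6/0.762141 ≈ 9.97191

R = 9.972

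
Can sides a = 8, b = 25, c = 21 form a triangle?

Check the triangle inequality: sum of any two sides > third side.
a + b vs c: 8 + 25 = 33 > 21  ✓
a + c vs b: 8 + 21 = 29 > 25  ✓
b + c vs a: 25 + 21 = 46 > 8  ✓

Yes, triangle inequality satisfied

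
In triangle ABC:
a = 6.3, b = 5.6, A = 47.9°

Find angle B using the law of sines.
a/sin(A) = b/sin(B)  ⇒  sin(B) = b·sin(A)/a = 5.6·sin(47.9°)/6.3
sin(47.9°) ≈ 0.741976
sin(B) ≈ 5.6·0.741976/6.3 ≈ 4.15506/6.3 ≈ 0.659534
B = arcsin(0.659534) ≈ 41.2643°
(Since b ≤ a we need B ≤ A, so the obtuse alternative 180° − 41.2643° ≈ 138.736° is rejected.)

B = 41.26°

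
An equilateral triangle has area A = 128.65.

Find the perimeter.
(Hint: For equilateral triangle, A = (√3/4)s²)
A = (√3/4)s²  ⇒  s² = 4A/√3 = 4·128.65/√3 = 514.6/1.73205 ≈ 297.104
s ≈ √297.104 ≈ 17.2367
Perimeter = 3s ≈ 3·17.2367 ≈ 51.7102

Perimeter = 51.71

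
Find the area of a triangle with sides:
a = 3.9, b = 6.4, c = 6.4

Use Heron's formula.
s = (3.9 + 6.4 + 6.4)/2 = 16.7/2 = 8.35
s − a = 4.45, s − b = 1.95, s − c = 1.95
s(s−a)(s−b)(s−c) = 8.35·4.45·1.95·1.95 ≈ 141.291
Area = √141.291 ≈ 11.8866

Area = 11.89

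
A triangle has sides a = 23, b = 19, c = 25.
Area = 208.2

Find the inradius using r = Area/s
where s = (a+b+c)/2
s = (23 + 19 + 25)/2 = 67/2 = 33.5
r = Area/s = 208.2/33.5 ≈ 6.21493

r = 6.215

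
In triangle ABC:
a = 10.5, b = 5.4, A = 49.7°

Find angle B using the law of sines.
a/sin(A) = b/sin(B)  ⇒  sin(B) = b·sin(A)/a = 5.4·sin(49.7°)/10.5
sin(49.7°) ≈ 0.762668
sin(B) ≈ 5.4·0.762668/10.5 ≈ 4.11841/10.5 ≈ 0.392229
B = arcsin(0.392229) ≈ 23.0933°
(Since b ≤ a we need B ≤ A, so the obtuse alternative 180° − 23.0933° ≈ 156.907° is rejected.)

B = 23.09°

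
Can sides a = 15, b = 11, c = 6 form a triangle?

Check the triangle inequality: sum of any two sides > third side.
a + b vs c: 15 + 11 = 26 > 6  ✓
a + c vs b: 15 + 6 = 21 > 11  ✓
b + c vs a: 11 + 6 = 17 > 15  ✓

Yes, triangle inequality satisfied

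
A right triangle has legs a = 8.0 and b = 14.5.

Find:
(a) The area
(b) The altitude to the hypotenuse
(a) The legs are perpendicular, so Area = ½·a·b = ½·8.0·14.5 = ½·116 = 58
(b) Hypotenuse c = √(a² + b²) = √(64 + 210.25) = √274.25 ≈ 16.5605
    Area = ½·c·h_c  ⇒  h_c = 2·Area/c = 116/16.5605 ≈ 7.00462

Area = 58, h_c = 7.005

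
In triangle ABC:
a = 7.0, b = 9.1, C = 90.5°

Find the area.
Two sides and the included angle (SAS): A = ½·a·b·sin(C) = ½·7.0·9.1·sin(90.5°)
sin(90.5°) ≈ 0.999962
A ≈ ½·63.7·0.999962 = 31.85·0.999962 ≈ 31.8488

Area = 31.85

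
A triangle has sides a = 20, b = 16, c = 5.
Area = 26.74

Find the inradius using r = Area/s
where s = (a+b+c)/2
s = (20 + 16 + 5)/2 = 41/2 = 20.5
r = Area/s = 26.74/20.5 ≈ 1.30439

r = 1.304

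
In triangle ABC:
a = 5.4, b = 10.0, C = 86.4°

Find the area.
Two sides and the included angle (SAS): A = ½·a·b·sin(C) = ½·5.4·10.0·sin(86.4°)
sin(86.4°) ≈ 0.998027
A ≈ ½·54·0.998027 = 27·0.998027 ≈ 26.9467

Area = 26.95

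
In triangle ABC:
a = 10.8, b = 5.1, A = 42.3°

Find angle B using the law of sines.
a/sin(A) = b/sin(B)  ⇒  sin(B) = b·sin(A)/a = 5.1·sin(42.3°)/10.8
sin(42.3°) ≈ 0.673013
sin(B) ≈ 5.1·0.673013/10.8 ≈ 3.43236/10.8 ≈ 0.317811
B = arcsin(0.317811) ≈ 18.5306°
(Since b ≤ a we need B ≤ A, so the obtuse alternative 180° − 18.5306° ≈ 161.469° is rejected.)

B = 18.53°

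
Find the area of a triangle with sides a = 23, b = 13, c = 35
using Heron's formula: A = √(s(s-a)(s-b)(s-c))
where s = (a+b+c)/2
s = (23 + 13 + 35)/2 = 71/2 = 35.5
s − a = 12.5, s − b = 22.5, s − c = 0.5
s(s−a)(s−b)(s−c) = 35.5·12.5·22.5·0.5 = 4992.1875
Area = √4992.1875 ≈ 70.6554

s = 35.5, Area = 70.66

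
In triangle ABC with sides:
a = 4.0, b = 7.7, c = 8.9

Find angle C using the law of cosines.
c² = a² + b² − 2ab·cos(C)  ⇒  cos(C) = (a² + b² − c²)/(2ab)
cos(C) = (4.0² + 7.7² − 8.9²)/(2·4.0·7.7) = (16 + 59.29 − 79.21)/61.6 = -3.92/61.6 ≈ -0.0636364
C = arccos(-0.0636364) ≈ 93.6486°

C = 93.65°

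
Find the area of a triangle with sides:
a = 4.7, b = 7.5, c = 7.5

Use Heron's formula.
s = (4.7 + 7.5 + 7.5)/2 = 19.7/2 = 9.85
s − a = 5.15, s − b = 2.35, s − c = 2.35
s(s−a)(s−b)(s−c) = 9.85·5.15·2.35·2.35 ≈ 280.143
Area = √280.143 ≈ 16.7375

Area = 16.74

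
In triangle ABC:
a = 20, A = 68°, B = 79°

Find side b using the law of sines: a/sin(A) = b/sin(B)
a/sin(A) = b/sin(B)  ⇒  b = a·sin(B)/sin(A) = 20·sin(79°)/sin(68°)
sin(79°) ≈ 0.981627, sin(68°) ≈ 0.927184
b ≈ 20·0.981627/0.927184 ≈ 19.6325/0.927184 ≈ 21.1744

b = 21.17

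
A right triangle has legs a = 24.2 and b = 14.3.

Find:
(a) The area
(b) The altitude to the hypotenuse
(a) The legs are perpendicular, so Area = ½·a·b = ½·24.2·14.3 = ½·346.06 = 173.03
(b) Hypotenuse c = √(a² + b²) = √(585.64 + 204.49) = √790.13 ≈ 28.1093
    Area = ½·c·h_c  ⇒  h_c = 2·Area/c = 346.06/28.1093 ≈ 12.3112

Area = 173.03, h_c = 12.31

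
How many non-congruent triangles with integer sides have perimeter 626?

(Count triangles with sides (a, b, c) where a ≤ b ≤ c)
Let a ≤ b ≤ c with a + b + c = 626. The only binding inequality is a + b > c, i.e. 626 − c > c, so c < 626/2; and c ≥ 626/3 since c is the largest side.
So 209 ≤ c ≤ 312. For each c, b runs from ⌈(626 − c)/2⌉ up to c (then a = 626 − b − c satisfies 1 ≤ a ≤ b automatically), giving c − ⌈(626 − c)/2⌉ + 1 choices.
Summing over c: 1 + 3 + 4 + 6 + … + 154 + 156  (104 terms, c = 209, …, 312) = 8164
Check (closed form: nearest integer to p²/48 for even p, (p+3)²/48 for odd p): 626²/48 = 391876/48 ≈ 8164.08 → 8164

8164 triangles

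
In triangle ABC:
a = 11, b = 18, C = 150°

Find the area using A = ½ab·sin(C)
A = ½·a·b·sin(C) = ½·11·18·sin(150°)
sin(150°) ≈ 0.5
A ≈ ½·198·0.5 = 99·0.5 ≈ 49.5

Area = 49.5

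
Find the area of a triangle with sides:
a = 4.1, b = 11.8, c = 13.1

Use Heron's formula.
s = (4.1 + 11.8 + 13.1)/2 = 29/2 = 14.5
s − a = 10.4, s − b = 2.7, s − c = 1.4
s(s−a)(s−b)(s−c) = 14.5·10.4·2.7·1.4 ≈ 570.024
Area = √570.024 ≈ 23.8752

Area = 23.88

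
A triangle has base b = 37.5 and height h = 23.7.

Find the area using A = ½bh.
A = ½·b·h = ½·37.5·23.7 = ½·888.75 = 444.375

Area = 444.375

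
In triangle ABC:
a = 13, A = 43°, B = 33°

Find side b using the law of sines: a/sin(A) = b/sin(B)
a/sin(A) = b/sin(B)  ⇒  b = a·sin(B)/sin(A) = 13·sin(33°)/sin(43°)
sin(33°) ≈ 0.544639, sin(43°) ≈ 0.681998
b ≈ 13·0.544639/0.681998 ≈ 7.08031/0.681998 ≈ 10.3817

b = 10.38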